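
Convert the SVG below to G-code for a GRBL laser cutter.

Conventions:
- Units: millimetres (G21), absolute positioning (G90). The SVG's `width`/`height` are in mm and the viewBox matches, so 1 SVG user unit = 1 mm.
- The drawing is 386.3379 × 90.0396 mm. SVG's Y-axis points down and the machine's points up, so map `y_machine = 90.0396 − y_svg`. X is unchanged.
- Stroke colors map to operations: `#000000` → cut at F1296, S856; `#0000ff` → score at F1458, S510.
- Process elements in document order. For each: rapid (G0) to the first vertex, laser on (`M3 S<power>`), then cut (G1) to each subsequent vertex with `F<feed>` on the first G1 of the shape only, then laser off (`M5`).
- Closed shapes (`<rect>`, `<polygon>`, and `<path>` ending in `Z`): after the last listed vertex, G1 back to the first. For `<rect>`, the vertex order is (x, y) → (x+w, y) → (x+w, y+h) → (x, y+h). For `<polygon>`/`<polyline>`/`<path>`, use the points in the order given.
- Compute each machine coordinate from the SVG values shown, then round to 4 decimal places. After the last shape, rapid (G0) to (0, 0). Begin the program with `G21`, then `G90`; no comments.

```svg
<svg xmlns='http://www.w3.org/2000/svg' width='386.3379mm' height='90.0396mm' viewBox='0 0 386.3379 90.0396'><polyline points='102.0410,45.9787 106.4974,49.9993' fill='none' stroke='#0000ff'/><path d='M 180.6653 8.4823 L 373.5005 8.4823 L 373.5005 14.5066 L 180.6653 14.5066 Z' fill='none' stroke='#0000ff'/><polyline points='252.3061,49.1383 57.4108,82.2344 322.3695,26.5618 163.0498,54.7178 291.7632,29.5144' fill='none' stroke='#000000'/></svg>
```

1 u = 1 mm; y_m = 90.0396 − y.

[1] `<polyline>` line segment, #0000ff→score S510 F1458: (102.0410,44.0609) → (106.4974,40.0403)

[2] `<path>` rectangle, #0000ff→score S510 F1458: (180.6653,81.5573) → (373.5005,81.5573) → (373.5005,75.5330) → (180.6653,75.5330) → (180.6653,81.5573) (closed)

[3] `<polyline>` open polyline, #000000→cut S856 F1296: (252.3061,40.9013) → (57.4108,7.8052) → (322.3695,63.4778) → (163.0498,35.3218) → (291.7632,60.5252)

G21
G90
G0 X102.0410 Y44.0609
M3 S510
G1 X106.4974 Y40.0403 F1458
M5
G0 X180.6653 Y81.5573
M3 S510
G1 X373.5005 Y81.5573 F1458
G1 X373.5005 Y75.5330
G1 X180.6653 Y75.5330
G1 X180.6653 Y81.5573
M5
G0 X252.3061 Y40.9013
M3 S856
G1 X57.4108 Y7.8052 F1296
G1 X322.3695 Y63.4778
G1 X163.0498 Y35.3218
G1 X291.7632 Y60.5252
M5
G0 X0.0000 Y0.0000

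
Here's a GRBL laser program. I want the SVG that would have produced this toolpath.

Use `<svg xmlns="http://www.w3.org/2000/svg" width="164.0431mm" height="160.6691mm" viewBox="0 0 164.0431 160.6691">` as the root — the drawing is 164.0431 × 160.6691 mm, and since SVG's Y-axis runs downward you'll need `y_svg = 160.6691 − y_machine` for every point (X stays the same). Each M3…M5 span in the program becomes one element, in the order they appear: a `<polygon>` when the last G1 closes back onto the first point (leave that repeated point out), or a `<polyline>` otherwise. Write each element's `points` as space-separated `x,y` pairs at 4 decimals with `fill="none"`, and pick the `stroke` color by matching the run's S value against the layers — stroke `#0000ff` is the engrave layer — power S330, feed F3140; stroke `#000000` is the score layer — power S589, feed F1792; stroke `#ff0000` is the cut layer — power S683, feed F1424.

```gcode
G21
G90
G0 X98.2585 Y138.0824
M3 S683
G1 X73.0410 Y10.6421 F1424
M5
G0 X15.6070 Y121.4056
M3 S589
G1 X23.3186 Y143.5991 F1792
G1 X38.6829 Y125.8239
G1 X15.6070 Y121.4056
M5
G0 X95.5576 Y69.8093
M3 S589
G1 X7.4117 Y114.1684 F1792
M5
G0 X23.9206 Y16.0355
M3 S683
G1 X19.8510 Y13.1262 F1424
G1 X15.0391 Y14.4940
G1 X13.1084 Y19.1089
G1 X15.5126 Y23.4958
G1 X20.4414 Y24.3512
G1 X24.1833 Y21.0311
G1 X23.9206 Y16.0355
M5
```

<svg xmlns="http://www.w3.org/2000/svg" width="164.0431mm" height="160.6691mm" viewBox="0 0 164.0431 160.6691">
  <polyline points="98.2585,22.5867 73.0410,150.0270" fill="none" stroke="#ff0000"/>
  <polygon points="15.6070,39.2635 23.3186,17.0700 38.6829,34.8452" fill="none" stroke="#000000"/>
  <polyline points="95.5576,90.8598 7.4117,46.5007" fill="none" stroke="#000000"/>
  <polygon points="23.9206,144.6336 19.8510,147.5429 15.0391,146.1751 13.1084,141.5602 15.5126,137.1733 20.4414,136.3179 24.1833,139.6380" fill="none" stroke="#ff0000"/>
</svg>

Each laser-on run becomes one SVG element. Flip Y back into SVG space with y_svg = 160.6691 − y_machine.

Run 1: power S683 maps to stroke `#ff0000` (cut). The run is open, so emit a `<polyline>` with points (Y-flipped): 98.2585,22.5867 73.0410,150.0270.

Run 2: the run's S589 means `#000000` (score). The run returns to its start, so emit a `<polygon>` with points (Y-flipped): 15.6070,39.2635 23.3186,17.0700 38.6829,34.8452.

Run 3: S589 ⇒ score layer `#000000`. The run is open, so emit a `<polyline>` with points (Y-flipped): 95.5576,90.8598 7.4117,46.5007.

Run 4: S683 ⇒ cut layer `#ff0000`. The run returns to its start, so emit a `<polygon>` with points (Y-flipped): 23.9206,144.6336 19.8510,147.5429 15.0391,146.1751 13.1084,141.5602 15.5126,137.1733 20.4414,136.3179 24.1833,139.6380.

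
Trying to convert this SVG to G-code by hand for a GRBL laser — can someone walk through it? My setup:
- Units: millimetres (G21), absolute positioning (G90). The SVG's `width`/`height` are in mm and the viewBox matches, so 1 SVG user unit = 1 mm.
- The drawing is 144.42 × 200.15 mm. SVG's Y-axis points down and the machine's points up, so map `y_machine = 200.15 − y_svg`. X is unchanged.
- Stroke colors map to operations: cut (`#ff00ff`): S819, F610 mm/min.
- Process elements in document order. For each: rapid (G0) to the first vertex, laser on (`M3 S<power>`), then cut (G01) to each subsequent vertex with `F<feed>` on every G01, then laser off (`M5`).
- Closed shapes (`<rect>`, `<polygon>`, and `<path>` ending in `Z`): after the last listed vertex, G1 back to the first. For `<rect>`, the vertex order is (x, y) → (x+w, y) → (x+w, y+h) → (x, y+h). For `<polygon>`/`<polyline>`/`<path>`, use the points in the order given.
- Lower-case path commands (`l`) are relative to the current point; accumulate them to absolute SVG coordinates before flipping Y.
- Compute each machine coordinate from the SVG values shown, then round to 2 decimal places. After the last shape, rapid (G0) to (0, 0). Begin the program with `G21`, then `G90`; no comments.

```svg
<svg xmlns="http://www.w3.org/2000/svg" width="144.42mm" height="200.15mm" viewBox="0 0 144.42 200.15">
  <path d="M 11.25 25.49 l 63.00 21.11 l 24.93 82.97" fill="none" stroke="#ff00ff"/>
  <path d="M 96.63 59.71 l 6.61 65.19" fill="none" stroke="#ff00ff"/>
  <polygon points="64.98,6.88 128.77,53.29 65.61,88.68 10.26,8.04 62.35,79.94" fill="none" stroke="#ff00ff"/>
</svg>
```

1 u = 1 mm; y_m = 200.15 − y.

[1] `<path>` open polyline, #ff00ff→cut S819 F610: (11.25,174.66) → (74.25,153.55) → (99.18,70.58)

[2] `<path>` line segment, #ff00ff→cut S819 F610: (96.63,140.44) → (103.24,75.25)

[3] `<polygon>` closed polygon, #ff00ff→cut S819 F610: (64.98,193.27) → (128.77,146.86) → (65.61,111.47) → (10.26,192.11) → (62.35,120.21) → (64.98,193.27) (closed)

G21
G90
G0 X11.25 Y174.66
M3 S819
G01 X74.25 Y153.55 F610
G01 X99.18 Y70.58 F610
M5
G0 X96.63 Y140.44
M3 S819
G01 X103.24 Y75.25 F610
M5
G0 X64.98 Y193.27
M3 S819
G01 X128.77 Y146.86 F610
G01 X65.61 Y111.47 F610
G01 X10.26 Y192.11 F610
G01 X62.35 Y120.21 F610
G01 X64.98 Y193.27 F610
M5
G0 X0.00 Y0.00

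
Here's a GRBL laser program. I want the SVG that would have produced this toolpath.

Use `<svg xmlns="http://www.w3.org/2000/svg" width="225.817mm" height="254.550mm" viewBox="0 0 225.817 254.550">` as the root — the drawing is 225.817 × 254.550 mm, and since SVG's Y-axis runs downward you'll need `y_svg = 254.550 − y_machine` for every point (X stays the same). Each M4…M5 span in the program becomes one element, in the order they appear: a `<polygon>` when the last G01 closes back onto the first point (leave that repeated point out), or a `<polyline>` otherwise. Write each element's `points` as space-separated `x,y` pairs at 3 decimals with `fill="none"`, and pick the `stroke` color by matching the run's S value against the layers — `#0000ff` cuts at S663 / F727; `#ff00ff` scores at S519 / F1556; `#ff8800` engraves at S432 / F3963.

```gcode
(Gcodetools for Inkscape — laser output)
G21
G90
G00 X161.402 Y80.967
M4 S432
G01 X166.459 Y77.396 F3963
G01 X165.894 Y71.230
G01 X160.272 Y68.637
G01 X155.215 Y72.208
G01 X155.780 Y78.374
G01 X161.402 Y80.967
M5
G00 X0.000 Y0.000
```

<svg xmlns="http://www.w3.org/2000/svg" width="225.817mm" height="254.550mm" viewBox="0 0 225.817 254.550">
  <polygon points="161.402,173.583 166.459,177.154 165.894,183.320 160.272,185.913 155.215,182.342 155.780,176.176" fill="none" stroke="#ff8800"/>
</svg>

y_svg = 254.550 − y_m. Every run uses S432, so all elements get stroke `#ff8800` (engrave).

[1] closed run; points: 161.402,173.583 166.459,177.154 165.894,183.320 160.272,185.913 155.215,182.342 155.780,176.176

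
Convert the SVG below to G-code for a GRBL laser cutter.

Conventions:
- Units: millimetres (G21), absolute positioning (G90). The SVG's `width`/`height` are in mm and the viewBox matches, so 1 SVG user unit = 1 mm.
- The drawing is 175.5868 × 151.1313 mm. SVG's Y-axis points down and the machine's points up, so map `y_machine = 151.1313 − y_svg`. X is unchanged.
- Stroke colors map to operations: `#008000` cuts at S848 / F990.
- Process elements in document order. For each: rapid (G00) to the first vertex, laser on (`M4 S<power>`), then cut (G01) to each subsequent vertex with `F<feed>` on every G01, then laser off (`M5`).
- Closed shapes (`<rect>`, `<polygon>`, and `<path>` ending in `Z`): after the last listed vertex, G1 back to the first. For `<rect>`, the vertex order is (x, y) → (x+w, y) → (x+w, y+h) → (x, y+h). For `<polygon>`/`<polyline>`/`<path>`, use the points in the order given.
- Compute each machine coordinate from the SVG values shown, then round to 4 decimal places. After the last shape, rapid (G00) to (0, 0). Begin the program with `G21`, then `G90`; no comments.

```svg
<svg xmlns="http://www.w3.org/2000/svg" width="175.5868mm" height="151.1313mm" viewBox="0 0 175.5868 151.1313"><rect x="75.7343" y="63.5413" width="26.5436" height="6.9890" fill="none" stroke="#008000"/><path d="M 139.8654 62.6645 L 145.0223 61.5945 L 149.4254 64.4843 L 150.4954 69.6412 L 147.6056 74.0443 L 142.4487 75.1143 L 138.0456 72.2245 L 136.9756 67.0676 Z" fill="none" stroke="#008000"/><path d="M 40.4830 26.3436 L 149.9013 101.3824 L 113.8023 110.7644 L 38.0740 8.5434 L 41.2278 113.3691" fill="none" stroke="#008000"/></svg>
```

viewBox `0 0 175.5868 151.1313` with mm width/height → 1 unit = 1 mm. Flip: y_m = 151.1313 − y_svg.

**Shape 1** — `<rect>` rectangle, stroke `#008000` → cut (S848, F990). Machine vertices: (75.7343,87.5900) → (102.2779,87.5900) → (102.2779,80.6010) → (75.7343,80.6010) → (75.7343,87.5900). Closed: final G1 returns to the first vertex.

**Shape 2** — `<path>` regular polygon, stroke `#008000` → cut (S848, F990). Machine vertices: (139.8654,88.4668) → (145.0223,89.5368) → (149.4254,86.6470) → (150.4954,81.4901) → (147.6056,77.0870) → (142.4487,76.0170) → (138.0456,78.9068) → (136.9756,84.0637) → (139.8654,88.4668). Closed: final G1 returns to the first vertex.

**Shape 3** — `<path>` open polyline, stroke `#008000` → cut (S848, F990). Machine vertices: (40.4830,124.7877) → (149.9013,49.7489) → (113.8023,40.3669) → (38.0740,142.5879) → (41.2278,37.7622). Open path.

G21
G90
G00 X75.7343 Y87.5900
M4 S848
G01 X102.2779 Y87.5900 F990
G01 X102.2779 Y80.6010 F990
G01 X75.7343 Y80.6010 F990
G01 X75.7343 Y87.5900 F990
M5
G00 X139.8654 Y88.4668
M4 S848
G01 X145.0223 Y89.5368 F990
G01 X149.4254 Y86.6470 F990
G01 X150.4954 Y81.4901 F990
G01 X147.6056 Y77.0870 F990
G01 X142.4487 Y76.0170 F990
G01 X138.0456 Y78.9068 F990
G01 X136.9756 Y84.0637 F990
G01 X139.8654 Y88.4668 F990
M5
G00 X40.4830 Y124.7877
M4 S848
G01 X149.9013 Y49.7489 F990
G01 X113.8023 Y40.3669 F990
G01 X38.0740 Y142.5879 F990
G01 X41.2278 Y37.7622 F990
M5
G00 X0.0000 Y0.0000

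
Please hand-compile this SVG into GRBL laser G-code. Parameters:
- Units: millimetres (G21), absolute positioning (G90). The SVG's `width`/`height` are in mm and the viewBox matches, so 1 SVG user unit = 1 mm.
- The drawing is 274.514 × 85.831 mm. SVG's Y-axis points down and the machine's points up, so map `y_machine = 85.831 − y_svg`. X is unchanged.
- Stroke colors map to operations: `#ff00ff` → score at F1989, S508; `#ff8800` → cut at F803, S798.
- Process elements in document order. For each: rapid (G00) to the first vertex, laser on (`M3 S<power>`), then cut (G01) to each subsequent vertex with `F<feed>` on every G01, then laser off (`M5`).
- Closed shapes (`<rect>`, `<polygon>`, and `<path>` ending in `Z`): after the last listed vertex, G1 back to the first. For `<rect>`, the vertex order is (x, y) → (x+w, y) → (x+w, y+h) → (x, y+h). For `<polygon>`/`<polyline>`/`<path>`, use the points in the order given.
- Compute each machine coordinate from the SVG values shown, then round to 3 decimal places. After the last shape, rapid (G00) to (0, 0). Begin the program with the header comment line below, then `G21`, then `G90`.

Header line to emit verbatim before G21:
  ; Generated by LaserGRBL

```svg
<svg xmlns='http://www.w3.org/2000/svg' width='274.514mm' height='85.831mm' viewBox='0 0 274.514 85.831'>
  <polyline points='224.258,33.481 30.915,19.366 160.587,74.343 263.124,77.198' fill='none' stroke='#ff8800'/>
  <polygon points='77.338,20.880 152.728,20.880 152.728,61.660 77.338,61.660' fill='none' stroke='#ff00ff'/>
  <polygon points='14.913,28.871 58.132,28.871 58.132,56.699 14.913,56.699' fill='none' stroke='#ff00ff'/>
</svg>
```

viewBox `0 0 274.514 85.831` with mm width/height → 1 unit = 1 mm. Flip: y_m = 85.831 − y_svg.

**Shape 1** — `<polyline>` open polyline, stroke `#ff8800` → cut (S798, F803). Machine vertices: (224.258,52.350) → (30.915,66.465) → (160.587,11.488) → (263.124,8.633). Open path.

**Shape 2** — `<polygon>` rectangle, stroke `#ff00ff` → score (S508, F1989). Machine vertices: (77.338,64.951) → (152.728,64.951) → (152.728,24.171) → (77.338,24.171) → (77.338,64.951). Closed: final G1 returns to the first vertex.

**Shape 3** — `<polygon>` rectangle, stroke `#ff00ff` → score (S508, F1989). Machine vertices: (14.913,56.960) → (58.132,56.960) → (58.132,29.132) → (14.913,29.132) → (14.913,56.960). Closed: final G1 returns to the first vertex.

; Generated by LaserGRBL
G21
G90
G00 X224.258 Y52.350
M3 S798
G01 X30.915 Y66.465 F803
G01 X160.587 Y11.488 F803
G01 X263.124 Y8.633 F803
M5
G00 X77.338 Y64.951
M3 S508
G01 X152.728 Y64.951 F1989
G01 X152.728 Y24.171 F1989
G01 X77.338 Y24.171 F1989
G01 X77.338 Y64.951 F1989
M5
G00 X14.913 Y56.960
M3 S508
G01 X58.132 Y56.960 F1989
G01 X58.132 Y29.132 F1989
G01 X14.913 Y29.132 F1989
G01 X14.913 Y56.960 F1989
M5
G00 X0.000 Y0.000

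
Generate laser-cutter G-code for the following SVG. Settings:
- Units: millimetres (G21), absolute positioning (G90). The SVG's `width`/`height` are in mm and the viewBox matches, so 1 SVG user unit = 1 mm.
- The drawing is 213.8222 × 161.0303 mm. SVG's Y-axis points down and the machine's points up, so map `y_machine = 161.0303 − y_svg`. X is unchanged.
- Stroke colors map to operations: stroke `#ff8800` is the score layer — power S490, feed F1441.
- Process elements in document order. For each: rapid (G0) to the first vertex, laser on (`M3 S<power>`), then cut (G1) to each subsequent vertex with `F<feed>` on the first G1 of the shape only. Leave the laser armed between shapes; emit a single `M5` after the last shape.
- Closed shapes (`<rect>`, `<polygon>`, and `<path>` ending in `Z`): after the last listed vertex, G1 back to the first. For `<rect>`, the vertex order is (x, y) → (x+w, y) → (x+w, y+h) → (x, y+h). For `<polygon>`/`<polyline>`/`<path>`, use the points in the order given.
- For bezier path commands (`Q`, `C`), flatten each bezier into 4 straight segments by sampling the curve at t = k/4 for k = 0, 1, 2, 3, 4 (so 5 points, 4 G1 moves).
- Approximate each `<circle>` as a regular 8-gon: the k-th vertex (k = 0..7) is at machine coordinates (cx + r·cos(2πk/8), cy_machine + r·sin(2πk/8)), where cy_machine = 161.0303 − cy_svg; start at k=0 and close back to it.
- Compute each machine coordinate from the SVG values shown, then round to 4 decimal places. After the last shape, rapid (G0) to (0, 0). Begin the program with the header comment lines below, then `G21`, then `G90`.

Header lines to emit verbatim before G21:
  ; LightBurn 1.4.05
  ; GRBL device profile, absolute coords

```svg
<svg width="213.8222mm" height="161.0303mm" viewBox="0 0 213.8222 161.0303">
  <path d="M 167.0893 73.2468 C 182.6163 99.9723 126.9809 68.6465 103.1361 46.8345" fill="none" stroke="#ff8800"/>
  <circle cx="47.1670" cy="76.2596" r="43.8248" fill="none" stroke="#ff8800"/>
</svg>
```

viewBox `0 0 213.8222 161.0303` with mm width/height → 1 unit = 1 mm. Flip: y_m = 161.0303 − y_svg.

**Shape 1** — `<path>` cubic bezier, stroke `#ff8800` → score (S490, F1441). Control points (SVG): P0=(167.0893,73.2468), P1=(182.6163,99.9723), P2=(126.9809,68.6465), P3=(103.1361,46.8345); sampled at t=k/4. Machine vertices: (167.0893,87.7835) → (167.0002,77.5683) → (149.8771,82.7881) → (125.3718,97.1087) → (103.1361,114.1958). Open path.

**Shape 2** — `<circle>` circle, stroke `#ff8800` → score (S490, F1441). Machine vertices: (90.9918,84.7707) → (78.1558,115.7595) → (47.1670,128.5955) → (16.1782,115.7595) → (3.3422,84.7707) → (16.1782,53.7819) → (47.1670,40.9459) → (78.1558,53.7819) → (90.9918,84.7707). Closed: final G1 returns to the first vertex.

; LightBurn 1.4.05
; GRBL device profile, absolute coords
G21
G90
G0 X167.0893 Y87.7835
M3 S490
G1 X167.0002 Y77.5683 F1441
G1 X149.8771 Y82.7881
G1 X125.3718 Y97.1087
G1 X103.1361 Y114.1958
G0 X90.9918 Y84.7707
M3 S490
G1 X78.1558 Y115.7595 F1441
G1 X47.1670 Y128.5955
G1 X16.1782 Y115.7595
G1 X3.3422 Y84.7707
G1 X16.1782 Y53.7819
G1 X47.1670 Y40.9459
G1 X78.1558 Y53.7819
G1 X90.9918 Y84.7707
M5
G0 X0.0000 Y0.0000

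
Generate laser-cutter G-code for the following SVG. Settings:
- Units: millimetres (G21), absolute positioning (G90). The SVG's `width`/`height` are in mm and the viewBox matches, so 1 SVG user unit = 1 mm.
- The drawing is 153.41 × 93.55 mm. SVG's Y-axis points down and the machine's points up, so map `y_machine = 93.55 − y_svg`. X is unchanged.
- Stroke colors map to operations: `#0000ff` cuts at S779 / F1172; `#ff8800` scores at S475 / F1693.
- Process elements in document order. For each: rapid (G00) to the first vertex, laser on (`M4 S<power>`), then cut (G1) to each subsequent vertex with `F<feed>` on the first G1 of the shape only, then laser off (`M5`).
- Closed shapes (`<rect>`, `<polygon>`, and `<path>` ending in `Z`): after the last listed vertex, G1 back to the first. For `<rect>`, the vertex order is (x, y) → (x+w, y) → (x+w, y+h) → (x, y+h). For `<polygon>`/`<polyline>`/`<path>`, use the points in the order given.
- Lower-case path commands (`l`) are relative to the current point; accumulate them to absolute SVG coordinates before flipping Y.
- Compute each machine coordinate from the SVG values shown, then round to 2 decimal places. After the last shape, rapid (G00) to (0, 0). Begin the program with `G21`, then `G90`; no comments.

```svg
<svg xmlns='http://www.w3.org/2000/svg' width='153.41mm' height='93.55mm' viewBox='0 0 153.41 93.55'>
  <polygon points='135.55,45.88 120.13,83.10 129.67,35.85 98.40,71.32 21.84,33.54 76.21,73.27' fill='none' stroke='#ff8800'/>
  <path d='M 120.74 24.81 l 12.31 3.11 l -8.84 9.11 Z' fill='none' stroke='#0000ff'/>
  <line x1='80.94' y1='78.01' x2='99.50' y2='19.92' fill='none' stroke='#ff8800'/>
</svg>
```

G21
G90
G00 X135.55 Y47.67
M4 S475
G1 X120.13 Y10.45 F1693
G1 X129.67 Y57.70
G1 X98.40 Y22.23
G1 X21.84 Y60.01
G1 X76.21 Y20.28
G1 X135.55 Y47.67
M5
G00 X120.74 Y68.74
M4 S779
G1 X133.05 Y65.63 F1172
G1 X124.21 Y56.52
G1 X120.74 Y68.74
M5
G00 X80.94 Y15.54
M4 S475
G1 X99.50 Y73.63 F1693
M5
G00 X0.00 Y0.00

1 u = 1 mm; y_m = 93.55 − y.

[1] `<polygon>` closed polygon, #ff8800→score S475 F1693: (135.55,47.67) → (120.13,10.45) → (129.67,57.70) → (98.40,22.23) → (21.84,60.01) → (76.21,20.28) → (135.55,47.67) (closed)

[2] `<path>` regular polygon, #0000ff→cut S779 F1172: (120.74,68.74) → (133.05,65.63) → (124.21,56.52) → (120.74,68.74) (closed)

[3] `<line>` line segment, #ff8800→score S475 F1693: (80.94,15.54) → (99.50,73.63)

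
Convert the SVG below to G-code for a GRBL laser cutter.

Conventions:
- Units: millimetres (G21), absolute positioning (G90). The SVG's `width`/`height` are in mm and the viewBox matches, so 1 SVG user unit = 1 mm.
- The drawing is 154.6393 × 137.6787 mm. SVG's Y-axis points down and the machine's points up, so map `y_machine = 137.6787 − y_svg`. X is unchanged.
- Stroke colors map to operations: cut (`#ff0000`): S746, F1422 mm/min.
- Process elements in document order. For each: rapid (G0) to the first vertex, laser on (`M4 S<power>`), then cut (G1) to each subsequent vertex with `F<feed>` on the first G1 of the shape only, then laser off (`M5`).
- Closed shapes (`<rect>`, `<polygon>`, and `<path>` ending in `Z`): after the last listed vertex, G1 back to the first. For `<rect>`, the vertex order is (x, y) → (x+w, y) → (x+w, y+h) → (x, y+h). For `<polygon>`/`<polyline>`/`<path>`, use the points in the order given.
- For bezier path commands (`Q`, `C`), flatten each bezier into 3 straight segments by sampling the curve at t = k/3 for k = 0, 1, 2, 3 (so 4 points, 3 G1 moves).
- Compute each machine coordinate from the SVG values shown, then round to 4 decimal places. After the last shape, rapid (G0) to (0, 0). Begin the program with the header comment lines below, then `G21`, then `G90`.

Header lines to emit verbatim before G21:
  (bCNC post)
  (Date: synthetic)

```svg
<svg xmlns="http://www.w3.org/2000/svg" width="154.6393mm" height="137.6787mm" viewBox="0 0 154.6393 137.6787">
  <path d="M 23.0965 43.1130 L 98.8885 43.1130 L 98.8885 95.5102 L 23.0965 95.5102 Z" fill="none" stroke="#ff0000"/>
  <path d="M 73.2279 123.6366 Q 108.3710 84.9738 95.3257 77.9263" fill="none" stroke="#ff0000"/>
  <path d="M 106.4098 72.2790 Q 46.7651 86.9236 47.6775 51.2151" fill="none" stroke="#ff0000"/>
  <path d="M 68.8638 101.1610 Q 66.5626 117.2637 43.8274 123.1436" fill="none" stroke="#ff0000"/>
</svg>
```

(bCNC post)
(Date: synthetic)
G21
G90
G0 X23.0965 Y94.5657
M4 S746
G1 X98.8885 Y94.5657 F1422
G1 X98.8885 Y42.1685
G1 X23.0965 Y42.1685
G1 X23.0965 Y94.5657
M5
G0 X73.2279 Y14.0421
M4 S746
G1 X91.3024 Y36.3045 F1422
G1 X98.6683 Y51.5413
G1 X95.3257 Y59.7524
M5
G0 X106.4098 Y65.3997
M4 S746
G1 X73.3752 Y61.2314 F1422
G1 X53.7978 Y68.2527
G1 X47.6775 Y86.4636
M5
G0 X68.8638 Y36.5177
M4 S746
G1 X65.0592 Y26.9184 F1422
G1 X56.7138 Y19.5909
G1 X43.8274 Y14.5351
M5
G0 X0.0000 Y0.0000

1 u = 1 mm; y_m = 137.6787 − y.

[1] `<path>` rectangle, #ff0000→cut S746 F1422: (23.0965,94.5657) → (98.8885,94.5657) → (98.8885,42.1685) → (23.0965,42.1685) → (23.0965,94.5657) (closed)

[2] `<path>` quadratic bezier, #ff0000→cut S746 F1422: (73.2279,14.0421) → (91.3024,36.3045) → (98.6683,51.5413) → (95.3257,59.7524)

[3] `<path>` quadratic bezier, #ff0000→cut S746 F1422: (106.4098,65.3997) → (73.3752,61.2314) → (53.7978,68.2527) → (47.6775,86.4636)

[4] `<path>` quadratic bezier, #ff0000→cut S746 F1422: (68.8638,36.5177) → (65.0592,26.9184) → (56.7138,19.5909) → (43.8274,14.5351)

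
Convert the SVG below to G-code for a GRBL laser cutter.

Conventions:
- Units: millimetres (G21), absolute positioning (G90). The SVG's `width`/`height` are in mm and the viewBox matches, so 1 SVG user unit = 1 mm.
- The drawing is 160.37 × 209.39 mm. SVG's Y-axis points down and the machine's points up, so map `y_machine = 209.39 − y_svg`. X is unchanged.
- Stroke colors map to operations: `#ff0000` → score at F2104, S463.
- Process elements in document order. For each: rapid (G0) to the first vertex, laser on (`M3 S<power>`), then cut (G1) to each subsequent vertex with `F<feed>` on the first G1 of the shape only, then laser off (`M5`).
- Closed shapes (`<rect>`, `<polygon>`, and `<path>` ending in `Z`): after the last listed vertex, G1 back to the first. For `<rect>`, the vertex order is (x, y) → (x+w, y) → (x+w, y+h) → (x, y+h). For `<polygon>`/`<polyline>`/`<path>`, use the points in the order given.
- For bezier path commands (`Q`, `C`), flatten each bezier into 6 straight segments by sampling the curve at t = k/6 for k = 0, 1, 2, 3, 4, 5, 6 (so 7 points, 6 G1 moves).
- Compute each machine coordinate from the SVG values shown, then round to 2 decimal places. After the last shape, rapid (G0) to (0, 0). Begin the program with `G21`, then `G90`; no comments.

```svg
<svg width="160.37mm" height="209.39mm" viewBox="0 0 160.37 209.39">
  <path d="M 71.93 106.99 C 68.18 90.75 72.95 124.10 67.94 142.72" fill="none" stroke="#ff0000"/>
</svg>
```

G21
G90
G0 X71.93 Y102.40
M3 S463
G1 X70.68 Y106.69 F2104
G1 X70.34 Y104.49
G1 X70.41 Y97.61
G1 X70.37 Y87.82
G1 X69.71 Y76.91
G1 X67.94 Y66.67
M5
G0 X0.00 Y0.00

1 u = 1 mm; y_m = 209.39 − y.

[1] `<path>` cubic bezier, #ff0000→score S463 F2104: (71.93,102.40) → (70.68,106.69) → (70.34,104.49) → (70.41,97.61) → (70.37,87.82) → (69.71,76.91) → (67.94,66.67)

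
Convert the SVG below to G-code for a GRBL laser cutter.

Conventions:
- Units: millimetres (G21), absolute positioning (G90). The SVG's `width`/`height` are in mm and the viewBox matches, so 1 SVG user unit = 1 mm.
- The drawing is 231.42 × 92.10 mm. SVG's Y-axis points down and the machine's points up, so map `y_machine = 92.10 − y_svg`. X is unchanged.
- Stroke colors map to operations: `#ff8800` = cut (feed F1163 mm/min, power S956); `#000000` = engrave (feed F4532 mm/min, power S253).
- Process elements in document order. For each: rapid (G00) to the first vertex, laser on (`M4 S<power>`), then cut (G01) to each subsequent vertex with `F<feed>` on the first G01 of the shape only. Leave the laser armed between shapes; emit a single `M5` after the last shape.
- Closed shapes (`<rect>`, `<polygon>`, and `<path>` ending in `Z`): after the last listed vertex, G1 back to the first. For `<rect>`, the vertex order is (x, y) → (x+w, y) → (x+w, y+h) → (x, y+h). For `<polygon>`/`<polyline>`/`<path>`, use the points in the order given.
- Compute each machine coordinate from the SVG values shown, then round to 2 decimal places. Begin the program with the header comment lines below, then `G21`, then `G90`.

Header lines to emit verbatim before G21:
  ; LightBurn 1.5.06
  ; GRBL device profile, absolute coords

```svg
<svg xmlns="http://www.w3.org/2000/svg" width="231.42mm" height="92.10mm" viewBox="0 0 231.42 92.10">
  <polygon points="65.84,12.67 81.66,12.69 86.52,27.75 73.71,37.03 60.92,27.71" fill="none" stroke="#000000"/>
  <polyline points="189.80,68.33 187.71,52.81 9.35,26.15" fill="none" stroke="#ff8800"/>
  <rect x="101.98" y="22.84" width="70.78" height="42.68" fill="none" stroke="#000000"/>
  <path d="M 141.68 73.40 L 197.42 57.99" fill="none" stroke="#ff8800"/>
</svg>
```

; LightBurn 1.5.06
; GRBL device profile, absolute coords
G21
G90
G00 X65.84 Y79.43
M4 S253
G01 X81.66 Y79.41 F4532
G01 X86.52 Y64.35
G01 X73.71 Y55.07
G01 X60.92 Y64.39
G01 X65.84 Y79.43
G00 X189.80 Y23.77
M4 S956
G01 X187.71 Y39.29 F1163
G01 X9.35 Y65.95
G00 X101.98 Y69.26
M4 S253
G01 X172.76 Y69.26 F4532
G01 X172.76 Y26.58
G01 X101.98 Y26.58
G01 X101.98 Y69.26
G00 X141.68 Y18.70
M4 S956
G01 X197.42 Y34.11 F1163
M5

1 u = 1 mm; y_m = 92.10 − y.

[1] `<polygon>` regular polygon, #000000→engrave S253 F4532: (65.84,79.43) → (81.66,79.41) → (86.52,64.35) → (73.71,55.07) → (60.92,64.39) → (65.84,79.43) (closed)

[2] `<polyline>` open polyline, #ff8800→cut S956 F1163: (189.80,23.77) → (187.71,39.29) → (9.35,65.95)

[3] `<rect>` rectangle, #000000→engrave S253 F4532: (101.98,69.26) → (172.76,69.26) → (172.76,26.58) → (101.98,26.58) → (101.98,69.26) (closed)

[4] `<path>` line segment, #ff8800→cut S956 F1163: (141.68,18.70) → (197.42,34.11)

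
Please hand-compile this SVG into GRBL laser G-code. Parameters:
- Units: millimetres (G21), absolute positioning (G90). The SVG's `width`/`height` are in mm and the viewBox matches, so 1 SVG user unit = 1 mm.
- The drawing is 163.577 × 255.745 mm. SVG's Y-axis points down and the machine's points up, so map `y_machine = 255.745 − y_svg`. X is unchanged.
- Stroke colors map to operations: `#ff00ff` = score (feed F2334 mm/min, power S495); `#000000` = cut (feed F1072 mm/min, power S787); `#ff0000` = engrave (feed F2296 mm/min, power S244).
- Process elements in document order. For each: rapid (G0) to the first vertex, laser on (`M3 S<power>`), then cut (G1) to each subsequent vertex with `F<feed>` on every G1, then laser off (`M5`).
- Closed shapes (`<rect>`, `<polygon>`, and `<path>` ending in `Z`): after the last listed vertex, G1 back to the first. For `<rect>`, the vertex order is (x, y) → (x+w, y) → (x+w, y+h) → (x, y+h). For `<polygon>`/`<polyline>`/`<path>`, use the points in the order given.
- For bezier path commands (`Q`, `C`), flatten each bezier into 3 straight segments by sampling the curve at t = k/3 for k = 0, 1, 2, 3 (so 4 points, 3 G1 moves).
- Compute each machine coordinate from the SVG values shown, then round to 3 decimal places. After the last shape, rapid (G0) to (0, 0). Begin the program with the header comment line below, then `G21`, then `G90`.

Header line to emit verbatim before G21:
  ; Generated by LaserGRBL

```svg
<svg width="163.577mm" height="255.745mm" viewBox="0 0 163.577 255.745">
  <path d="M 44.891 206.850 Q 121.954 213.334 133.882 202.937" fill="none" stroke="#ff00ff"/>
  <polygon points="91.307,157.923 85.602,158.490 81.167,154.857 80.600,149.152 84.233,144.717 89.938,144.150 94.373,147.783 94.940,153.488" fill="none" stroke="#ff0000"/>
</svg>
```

viewBox `0 0 163.577 255.745` with mm width/height → 1 unit = 1 mm. Flip: y_m = 255.745 − y_svg.

**Shape 1** — `<path>` quadratic bezier, stroke `#ff00ff` → score (S495, F2334). Control points (SVG): P0=(44.891,206.850), P1=(121.954,213.334), P2=(133.882,202.937); sampled at t=k/3. Machine vertices: (44.891,48.895) → (89.029,46.448) → (118.693,47.752) → (133.882,52.808). Open path.

**Shape 2** — `<polygon>` regular polygon, stroke `#ff0000` → engrave (S244, F2296). Machine vertices: (91.307,97.822) → (85.602,97.255) → (81.167,100.888) → (80.600,106.593) → (84.233,111.028) → (89.938,111.595) → (94.373,107.962) → (94.940,102.257) → (91.307,97.822). Closed: final G1 returns to the first vertex.

; Generated by LaserGRBL
G21
G90
G0 X44.891 Y48.895
M3 S495
G1 X89.029 Y46.448 F2334
G1 X118.693 Y47.752 F2334
G1 X133.882 Y52.808 F2334
M5
G0 X91.307 Y97.822
M3 S244
G1 X85.602 Y97.255 F2296
G1 X81.167 Y100.888 F2296
G1 X80.600 Y106.593 F2296
G1 X84.233 Y111.028 F2296
G1 X89.938 Y111.595 F2296
G1 X94.373 Y107.962 F2296
G1 X94.940 Y102.257 F2296
G1 X91.307 Y97.822 F2296
M5
G0 X0.000 Y0.000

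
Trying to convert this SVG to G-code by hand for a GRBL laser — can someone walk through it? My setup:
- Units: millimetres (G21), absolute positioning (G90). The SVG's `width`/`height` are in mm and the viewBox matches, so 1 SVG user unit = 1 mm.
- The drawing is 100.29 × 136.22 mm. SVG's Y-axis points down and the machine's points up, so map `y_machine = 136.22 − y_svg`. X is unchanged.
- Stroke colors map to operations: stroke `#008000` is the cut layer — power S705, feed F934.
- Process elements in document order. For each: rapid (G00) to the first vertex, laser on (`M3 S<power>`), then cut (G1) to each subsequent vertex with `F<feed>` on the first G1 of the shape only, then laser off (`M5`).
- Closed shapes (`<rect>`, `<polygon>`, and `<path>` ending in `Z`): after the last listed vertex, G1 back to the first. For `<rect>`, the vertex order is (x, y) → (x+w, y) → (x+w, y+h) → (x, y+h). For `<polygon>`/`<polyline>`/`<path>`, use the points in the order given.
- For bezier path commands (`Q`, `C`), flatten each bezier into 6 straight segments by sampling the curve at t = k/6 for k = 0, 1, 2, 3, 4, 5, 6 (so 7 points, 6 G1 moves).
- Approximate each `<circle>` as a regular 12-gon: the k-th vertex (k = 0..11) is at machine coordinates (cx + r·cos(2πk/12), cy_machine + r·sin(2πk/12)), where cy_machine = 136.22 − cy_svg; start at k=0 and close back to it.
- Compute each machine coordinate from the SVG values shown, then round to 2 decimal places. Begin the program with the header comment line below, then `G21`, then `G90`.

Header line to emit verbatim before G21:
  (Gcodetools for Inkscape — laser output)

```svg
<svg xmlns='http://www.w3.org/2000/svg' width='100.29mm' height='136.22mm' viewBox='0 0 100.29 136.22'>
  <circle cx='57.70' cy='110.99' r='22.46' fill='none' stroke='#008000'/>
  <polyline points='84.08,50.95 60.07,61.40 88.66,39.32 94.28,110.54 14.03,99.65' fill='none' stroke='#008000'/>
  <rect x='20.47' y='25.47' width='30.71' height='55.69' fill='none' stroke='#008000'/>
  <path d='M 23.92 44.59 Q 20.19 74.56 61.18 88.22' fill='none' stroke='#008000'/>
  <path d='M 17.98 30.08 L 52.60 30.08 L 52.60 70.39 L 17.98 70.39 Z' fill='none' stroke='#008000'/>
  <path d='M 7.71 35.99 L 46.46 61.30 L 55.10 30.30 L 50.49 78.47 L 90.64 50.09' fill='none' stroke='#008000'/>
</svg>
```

1 u = 1 mm; y_m = 136.22 − y.

[1] `<circle>` circle, #008000→cut S705 F934: (80.16,25.23) → (77.15,36.46) → (68.93,44.68) → (57.70,47.69) → (46.47,44.68) → (38.25,36.46) → (35.24,25.23) → (38.25,14.00) → (46.47,5.78) → (57.70,2.77) → (68.93,5.78) → (77.15,14.00) → (80.16,25.23) (closed)

[2] `<polyline>` open polyline, #008000→cut S705 F934: (84.08,85.27) → (60.07,74.82) → (88.66,96.90) → (94.28,25.68) → (14.03,36.57)

[3] `<rect>` rectangle, #008000→cut S705 F934: (20.47,110.75) → (51.18,110.75) → (51.18,55.06) → (20.47,55.06) → (20.47,110.75) (closed)

[4] `<path>` quadratic bezier, #008000→cut S705 F934: (23.92,91.63) → (23.92,82.09) → (26.40,73.46) → (31.37,65.74) → (38.82,58.92) → (48.76,53.01) → (61.18,48.00)

[5] `<path>` rectangle, #008000→cut S705 F934: (17.98,106.14) → (52.60,106.14) → (52.60,65.83) → (17.98,65.83) → (17.98,106.14) (closed)

[6] `<path>` open polyline, #008000→cut S705 F934: (7.71,100.23) → (46.46,74.92) → (55.10,105.92) → (50.49,57.75) → (90.64,86.13)

(Gcodetools for Inkscape — laser output)
G21
G90
G00 X80.16 Y25.23
M3 S705
G1 X77.15 Y36.46 F934
G1 X68.93 Y44.68
G1 X57.70 Y47.69
G1 X46.47 Y44.68
G1 X38.25 Y36.46
G1 X35.24 Y25.23
G1 X38.25 Y14.00
G1 X46.47 Y5.78
G1 X57.70 Y2.77
G1 X68.93 Y5.78
G1 X77.15 Y14.00
G1 X80.16 Y25.23
M5
G00 X84.08 Y85.27
M3 S705
G1 X60.07 Y74.82 F934
G1 X88.66 Y96.90
G1 X94.28 Y25.68
G1 X14.03 Y36.57
M5
G00 X20.47 Y110.75
M3 S705
G1 X51.18 Y110.75 F934
G1 X51.18 Y55.06
G1 X20.47 Y55.06
G1 X20.47 Y110.75
M5
G00 X23.92 Y91.63
M3 S705
G1 X23.92 Y82.09 F934
G1 X26.40 Y73.46
G1 X31.37 Y65.74
G1 X38.82 Y58.92
G1 X48.76 Y53.01
G1 X61.18 Y48.00
M5
G00 X17.98 Y106.14
M3 S705
G1 X52.60 Y106.14 F934
G1 X52.60 Y65.83
G1 X17.98 Y65.83
G1 X17.98 Y106.14
M5
G00 X7.71 Y100.23
M3 S705
G1 X46.46 Y74.92 F934
G1 X55.10 Y105.92
G1 X50.49 Y57.75
G1 X90.64 Y86.13
M5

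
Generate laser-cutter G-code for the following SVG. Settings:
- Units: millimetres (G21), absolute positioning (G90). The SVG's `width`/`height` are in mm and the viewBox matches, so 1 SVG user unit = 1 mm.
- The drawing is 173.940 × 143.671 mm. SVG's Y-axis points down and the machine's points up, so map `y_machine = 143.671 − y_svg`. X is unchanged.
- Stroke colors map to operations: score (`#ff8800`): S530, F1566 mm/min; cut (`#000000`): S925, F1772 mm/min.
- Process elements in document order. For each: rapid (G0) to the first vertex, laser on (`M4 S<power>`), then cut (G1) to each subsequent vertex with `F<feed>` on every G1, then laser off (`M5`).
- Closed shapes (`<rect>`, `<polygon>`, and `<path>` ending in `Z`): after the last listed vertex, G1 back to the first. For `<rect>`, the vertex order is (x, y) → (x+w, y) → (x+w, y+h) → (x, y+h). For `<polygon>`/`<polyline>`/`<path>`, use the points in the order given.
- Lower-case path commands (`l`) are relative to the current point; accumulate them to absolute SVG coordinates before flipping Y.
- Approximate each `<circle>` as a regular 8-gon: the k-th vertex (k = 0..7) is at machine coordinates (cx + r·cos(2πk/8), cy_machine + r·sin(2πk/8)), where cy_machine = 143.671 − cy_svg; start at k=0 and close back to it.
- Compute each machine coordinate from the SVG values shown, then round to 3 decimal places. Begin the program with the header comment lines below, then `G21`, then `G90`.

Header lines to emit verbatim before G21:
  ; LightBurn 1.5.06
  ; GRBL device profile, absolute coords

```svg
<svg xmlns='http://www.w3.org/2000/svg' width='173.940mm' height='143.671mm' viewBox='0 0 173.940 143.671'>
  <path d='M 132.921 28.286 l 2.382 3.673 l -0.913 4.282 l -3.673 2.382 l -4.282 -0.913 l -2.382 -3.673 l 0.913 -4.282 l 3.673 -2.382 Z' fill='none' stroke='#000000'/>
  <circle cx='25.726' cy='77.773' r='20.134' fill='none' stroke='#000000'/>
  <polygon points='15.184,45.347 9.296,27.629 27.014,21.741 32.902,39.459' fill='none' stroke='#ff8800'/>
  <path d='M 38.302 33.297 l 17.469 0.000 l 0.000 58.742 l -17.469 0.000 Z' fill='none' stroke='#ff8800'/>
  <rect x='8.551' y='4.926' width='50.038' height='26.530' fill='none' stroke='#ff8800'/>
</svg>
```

; LightBurn 1.5.06
; GRBL device profile, absolute coords
G21
G90
G0 X132.921 Y115.385
M4 S925
G1 X135.303 Y111.712 F1772
G1 X134.390 Y107.430 F1772
G1 X130.717 Y105.048 F1772
G1 X126.435 Y105.961 F1772
G1 X124.053 Y109.634 F1772
G1 X124.966 Y113.916 F1772
G1 X128.639 Y116.298 F1772
G1 X132.921 Y115.385 F1772
M5
G0 X45.860 Y65.898
M4 S925
G1 X39.963 Y80.135 F1772
G1 X25.726 Y86.032 F1772
G1 X11.489 Y80.135 F1772
G1 X5.592 Y65.898 F1772
G1 X11.489 Y51.661 F1772
G1 X25.726 Y45.764 F1772
G1 X39.963 Y51.661 F1772
G1 X45.860 Y65.898 F1772
M5
G0 X15.184 Y98.324
M4 S530
G1 X9.296 Y116.042 F1566
G1 X27.014 Y121.930 F1566
G1 X32.902 Y104.212 F1566
G1 X15.184 Y98.324 F1566
M5
G0 X38.302 Y110.374
M4 S530
G1 X55.771 Y110.374 F1566
G1 X55.771 Y51.632 F1566
G1 X38.302 Y51.632 F1566
G1 X38.302 Y110.374 F1566
M5
G0 X8.551 Y138.745
M4 S530
G1 X58.589 Y138.745 F1566
G1 X58.589 Y112.215 F1566
G1 X8.551 Y112.215 F1566
G1 X8.551 Y138.745 F1566
M5

viewBox `0 0 173.940 143.671` with mm width/height → 1 unit = 1 mm. Flip: y_m = 143.671 − y_svg.

**Shape 1** — `<path>` regular polygon, stroke `#000000` → cut (S925, F1772). Machine vertices: (132.921,115.385) → (135.303,111.712) → (134.390,107.430) → (130.717,105.048) → (126.435,105.961) → (124.053,109.634) → (124.966,113.916) → (128.639,116.298) → (132.921,115.385). Closed: final G1 returns to the first vertex.

**Shape 2** — `<circle>` circle, stroke `#000000` → cut (S925, F1772). Machine vertices: (45.860,65.898) → (39.963,80.135) → (25.726,86.032) → (11.489,80.135) → (5.592,65.898) → (11.489,51.661) → (25.726,45.764) → (39.963,51.661) → (45.860,65.898). Closed: final G1 returns to the first vertex.

**Shape 3** — `<polygon>` regular polygon, stroke `#ff8800` → score (S530, F1566). Machine vertices: (15.184,98.324) → (9.296,116.042) → (27.014,121.930) → (32.902,104.212) → (15.184,98.324). Closed: final G1 returns to the first vertex.

**Shape 4** — `<path>` rectangle, stroke `#ff8800` → score (S530, F1566). Machine vertices: (38.302,110.374) → (55.771,110.374) → (55.771,51.632) → (38.302,51.632) → (38.302,110.374). Closed: final G1 returns to the first vertex.

**Shape 5** — `<rect>` rectangle, stroke `#ff8800` → score (S530, F1566). Machine vertices: (8.551,138.745) → (58.589,138.745) → (58.589,112.215) → (8.551,112.215) → (8.551,138.745). Closed: final G1 returns to the first vertex.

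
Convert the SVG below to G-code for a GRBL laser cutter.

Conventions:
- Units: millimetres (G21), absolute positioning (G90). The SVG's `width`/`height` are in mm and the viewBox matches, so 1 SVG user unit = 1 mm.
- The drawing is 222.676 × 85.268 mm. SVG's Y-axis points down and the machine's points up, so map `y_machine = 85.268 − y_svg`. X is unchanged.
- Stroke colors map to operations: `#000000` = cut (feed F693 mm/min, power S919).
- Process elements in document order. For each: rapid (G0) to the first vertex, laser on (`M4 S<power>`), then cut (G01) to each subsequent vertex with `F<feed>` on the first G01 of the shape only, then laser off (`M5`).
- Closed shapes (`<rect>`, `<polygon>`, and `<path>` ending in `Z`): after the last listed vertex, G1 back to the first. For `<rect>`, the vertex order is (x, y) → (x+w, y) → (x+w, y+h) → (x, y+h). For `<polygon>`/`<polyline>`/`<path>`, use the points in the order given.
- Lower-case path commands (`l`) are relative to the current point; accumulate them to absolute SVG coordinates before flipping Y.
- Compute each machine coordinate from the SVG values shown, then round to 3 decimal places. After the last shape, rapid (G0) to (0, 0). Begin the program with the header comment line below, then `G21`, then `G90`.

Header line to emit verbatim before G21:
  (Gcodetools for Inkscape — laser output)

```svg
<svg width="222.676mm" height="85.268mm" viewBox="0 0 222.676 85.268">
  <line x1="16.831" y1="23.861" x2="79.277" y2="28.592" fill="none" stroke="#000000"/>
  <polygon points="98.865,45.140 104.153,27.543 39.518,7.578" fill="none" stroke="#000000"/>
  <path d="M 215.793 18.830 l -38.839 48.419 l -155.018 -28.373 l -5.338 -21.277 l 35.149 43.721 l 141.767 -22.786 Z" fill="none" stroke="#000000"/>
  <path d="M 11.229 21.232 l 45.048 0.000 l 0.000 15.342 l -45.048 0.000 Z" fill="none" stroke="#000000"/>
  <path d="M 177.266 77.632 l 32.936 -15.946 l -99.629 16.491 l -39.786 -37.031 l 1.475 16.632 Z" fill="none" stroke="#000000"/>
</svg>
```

Since the viewBox matches the mm dimensions, user units are millimetres directly. The only transform is the Y-flip y_m = 85.268 − y_svg.

Shape 1 is a line segment drawn with `<line>`. Its stroke #000000 means cut at S919, F693. After flipping Y the toolpath is (16.831,61.407) → (79.277,56.676).

Shape 2 is a closed polygon drawn with `<polygon>`. Its stroke #000000 means cut at S919, F693. After flipping Y the toolpath is (98.865,40.128) → (104.153,57.725) → (39.518,77.690) → (98.865,40.128), returning to the start.

Shape 3 is a closed polygon drawn with `<path>`. Its stroke #000000 means cut at S919, F693. After flipping Y the toolpath is (215.793,66.438) → (176.954,18.019) → (21.936,46.392) → (16.598,67.669) → (51.747,23.948) → (193.514,46.734) → (215.793,66.438), returning to the start.

Shape 4 is a rectangle drawn with `<path>`. Its stroke #000000 means cut at S919, F693. After flipping Y the toolpath is (11.229,64.036) → (56.277,64.036) → (56.277,48.694) → (11.229,48.694) → (11.229,64.036), returning to the start.

Shape 5 is a closed polygon drawn with `<path>`. Its stroke #000000 means cut at S919, F693. After flipping Y the toolpath is (177.266,7.636) → (210.202,23.582) → (110.573,7.091) → (70.787,44.122) → (72.262,27.490) → (177.266,7.636), returning to the start.

(Gcodetools for Inkscape — laser output)
G21
G90
G0 X16.831 Y61.407
M4 S919
G01 X79.277 Y56.676 F693
M5
G0 X98.865 Y40.128
M4 S919
G01 X104.153 Y57.725 F693
G01 X39.518 Y77.690
G01 X98.865 Y40.128
M5
G0 X215.793 Y66.438
M4 S919
G01 X176.954 Y18.019 F693
G01 X21.936 Y46.392
G01 X16.598 Y67.669
G01 X51.747 Y23.948
G01 X193.514 Y46.734
G01 X215.793 Y66.438
M5
G0 X11.229 Y64.036
M4 S919
G01 X56.277 Y64.036 F693
G01 X56.277 Y48.694
G01 X11.229 Y48.694
G01 X11.229 Y64.036
M5
G0 X177.266 Y7.636
M4 S919
G01 X210.202 Y23.582 F693
G01 X110.573 Y7.091
G01 X70.787 Y44.122
G01 X72.262 Y27.490
G01 X177.266 Y7.636
M5
G0 X0.000 Y0.000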